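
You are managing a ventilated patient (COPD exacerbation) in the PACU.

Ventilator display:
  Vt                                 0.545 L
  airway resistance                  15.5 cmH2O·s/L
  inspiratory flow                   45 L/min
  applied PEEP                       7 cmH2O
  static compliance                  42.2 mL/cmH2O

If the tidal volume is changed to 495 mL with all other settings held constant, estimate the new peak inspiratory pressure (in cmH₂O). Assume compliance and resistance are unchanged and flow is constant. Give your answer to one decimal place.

Flow: 45 L/min ÷ 60 = 0.75 L/s.
PIP = Vt/C + R·V̇ + PEEP (constant-flow equation of motion).
Only the elastic term changes: ΔPIP = ΔVt / C = (495 − 545) / 42.2 = -1.185 cmH2O.
Original PIP = 545/42.2 + 15.5×0.75 + 7 = 31.54 cmH2O; new PIP = 31.54 + (-1.185) = 30.355 cmH2O.

30.4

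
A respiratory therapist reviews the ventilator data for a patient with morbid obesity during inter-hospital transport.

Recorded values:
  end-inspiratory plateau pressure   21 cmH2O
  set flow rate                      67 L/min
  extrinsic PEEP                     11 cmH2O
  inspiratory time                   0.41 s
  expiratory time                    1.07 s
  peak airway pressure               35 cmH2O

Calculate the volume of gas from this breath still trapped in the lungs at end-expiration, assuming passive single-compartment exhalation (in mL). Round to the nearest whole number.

71

Flow: 67 L/min ÷ 60 = 1.1167 L/s.
Vt = flow × Ti = 1.1167 L/s × 0.41 s × 1000 mL/L = 457.85 mL.
R = (PIP − Pplat)/V̇ = (35 − 21) / 1.1167 = 14.0/1.1167 = 12.537 cmH2O·s/L.
C = Vt/(Pplat − PEEP) = 457.85 / (21 − 11) = 457.85/10.0 = 45.785 mL/cmH2O.
τ = R × C = 12.537 × 0.04579 L/cmH2O = 0.5741 s.
Fraction remaining = e^(−Te/τ) = e^(−1.07/0.5741) = 0.1551.
Trapped volume = 457.85 × 0.1551 = 71.013 mL.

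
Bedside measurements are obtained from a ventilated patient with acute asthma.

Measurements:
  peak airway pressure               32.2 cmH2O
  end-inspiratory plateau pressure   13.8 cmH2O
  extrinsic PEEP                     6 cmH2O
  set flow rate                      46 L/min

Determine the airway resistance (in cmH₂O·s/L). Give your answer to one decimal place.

Flow: 46 L/min ÷ 60 = 0.7667 L/s.
Raw = (PIP − Pplat) / flow = (32.2 − 13.8) / 0.7667 = 18.4 / 0.7667 = 23.999 cmH2O·s/L.

24.0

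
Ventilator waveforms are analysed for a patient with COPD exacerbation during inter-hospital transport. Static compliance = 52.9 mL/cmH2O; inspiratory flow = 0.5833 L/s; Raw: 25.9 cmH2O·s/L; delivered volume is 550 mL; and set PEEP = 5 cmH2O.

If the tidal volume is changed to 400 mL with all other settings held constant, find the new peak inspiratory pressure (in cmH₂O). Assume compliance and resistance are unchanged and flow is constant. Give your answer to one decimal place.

PIP = Vt/C + R·V̇ + PEEP (constant-flow equation of motion).
Only the elastic term changes: ΔPIP = ΔVt / C = (400 − 550) / 52.9 = -2.836 cmH2O.
Original PIP = 550/52.9 + 25.9×0.5833 + 5 = 30.504 cmH2O; new PIP = 30.504 + (-2.836) = 27.668 cmH2O.

27.7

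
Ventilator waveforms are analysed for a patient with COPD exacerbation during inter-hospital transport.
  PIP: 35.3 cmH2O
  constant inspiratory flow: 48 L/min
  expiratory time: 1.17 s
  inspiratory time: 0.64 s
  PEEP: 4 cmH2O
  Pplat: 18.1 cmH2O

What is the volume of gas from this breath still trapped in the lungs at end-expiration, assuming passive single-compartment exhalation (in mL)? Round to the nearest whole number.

114

Flow: 48 L/min ÷ 60 = 0.8 L/s.
Vt = flow × Ti = 0.8 L/s × 0.64 s × 1000 mL/L = 512.0 mL.
R = (PIP − Pplat)/V̇ = (35.3 − 18.1) / 0.8 = 17.2/0.8 = 21.5 cmH2O·s/L.
C = Vt/(Pplat − PEEP) = 512.0 / (18.1 − 4) = 512.0/14.1 = 36.312 mL/cmH2O.
τ = R × C = 21.5 × 0.03631 L/cmH2O = 0.7807 s.
Fraction remaining = e^(−Te/τ) = e^(−1.17/0.7807) = 0.2234.
Trapped volume = 512.0 × 0.2234 = 114.38 mL.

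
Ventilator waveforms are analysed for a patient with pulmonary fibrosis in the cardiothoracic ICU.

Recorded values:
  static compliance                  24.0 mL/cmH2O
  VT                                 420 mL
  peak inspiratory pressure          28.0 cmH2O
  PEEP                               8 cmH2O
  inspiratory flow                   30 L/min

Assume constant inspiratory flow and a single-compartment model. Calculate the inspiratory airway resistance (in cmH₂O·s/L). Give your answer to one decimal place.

5.0

Flow: 30 L/min ÷ 60 = 0.5 L/s.
Equation of motion (constant flow): PIP = Vt/C + R·V̇ + PEEP.
R·V̇ = PIP − Vt/C − PEEP = 28.0 − 420/24.0 − 8 = 28.0 − 17.5 − 8 = 2.5 cmH2O.
R = 2.5 / 0.5 = 5.0 cmH2O·s/L.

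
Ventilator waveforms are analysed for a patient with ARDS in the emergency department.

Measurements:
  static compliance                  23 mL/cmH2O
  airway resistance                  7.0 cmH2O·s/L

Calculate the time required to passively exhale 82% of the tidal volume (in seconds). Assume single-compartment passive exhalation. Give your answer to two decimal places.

τ = R × C = 7.0 × 23 mL/cmH2O = 7.0 × 0.023 L/cmH2O = 0.161 s.
Exhaled fraction f = 1 − e^(−t/τ) → t = −τ·ln(1 − f) = −0.161·ln(0.18) = 0.2761 s.

0.28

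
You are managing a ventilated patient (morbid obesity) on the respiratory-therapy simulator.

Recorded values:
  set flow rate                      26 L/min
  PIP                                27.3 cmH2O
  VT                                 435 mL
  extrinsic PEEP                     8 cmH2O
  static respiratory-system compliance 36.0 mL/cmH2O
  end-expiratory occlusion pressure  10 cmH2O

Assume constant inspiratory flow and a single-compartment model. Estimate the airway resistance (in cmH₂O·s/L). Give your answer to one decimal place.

12.0

Flow: 26 L/min ÷ 60 = 0.4333 L/s.
Total PEEP = 10 cmH2O (set 8 + intrinsic 2); this is the baseline alveolar pressure.
Equation of motion (constant flow): PIP = Vt/C + R·V̇ + PEEP.
R·V̇ = PIP − Vt/C − PEEP = 27.3 − 435/36.0 − 10 = 27.3 − 12.083 − 10 = 5.217 cmH2O.
R = 5.217 / 0.4333 = 12.04 cmH2O·s/L.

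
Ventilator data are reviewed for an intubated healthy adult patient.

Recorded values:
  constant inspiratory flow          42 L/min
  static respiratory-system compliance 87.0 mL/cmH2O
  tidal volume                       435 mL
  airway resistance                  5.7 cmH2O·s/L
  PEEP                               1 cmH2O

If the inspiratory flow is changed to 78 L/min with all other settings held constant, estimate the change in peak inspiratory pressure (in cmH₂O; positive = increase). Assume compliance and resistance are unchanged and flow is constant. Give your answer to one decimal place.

Flow: 42 L/min ÷ 60 = 0.7 L/s.
New flow: 78 L/min ÷ 60 = 1.3 L/s.
PIP = Vt/C + R·V̇ + PEEP (constant-flow equation of motion).
Only the resistive term changes: ΔPIP = R × ΔV̇ = 5.7 × (1.3 − 0.7) = 5.7 × 0.6 = 3.42 cmH2O.

3.4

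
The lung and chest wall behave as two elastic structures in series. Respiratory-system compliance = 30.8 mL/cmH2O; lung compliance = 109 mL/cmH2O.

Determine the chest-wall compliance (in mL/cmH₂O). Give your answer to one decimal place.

42.9

1/Ccw = 1/Crs − 1/CL.
1/Ccw = 1/30.8 − 1/109 = 0.02329.
Ccw = 42.937 mL/cmH2O.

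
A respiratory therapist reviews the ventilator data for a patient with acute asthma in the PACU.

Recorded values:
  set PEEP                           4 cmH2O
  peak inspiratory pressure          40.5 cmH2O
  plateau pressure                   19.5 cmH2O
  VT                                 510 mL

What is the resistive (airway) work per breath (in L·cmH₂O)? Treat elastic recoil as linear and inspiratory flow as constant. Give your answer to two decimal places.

With constant inspiratory flow the resistive pressure is constant at PIP − Pplat = 40.5 − 19.5 = 21.0 cmH2O, so resistive work = 21.0 × 0.510 = 10.71 L·cmH2O.

10.71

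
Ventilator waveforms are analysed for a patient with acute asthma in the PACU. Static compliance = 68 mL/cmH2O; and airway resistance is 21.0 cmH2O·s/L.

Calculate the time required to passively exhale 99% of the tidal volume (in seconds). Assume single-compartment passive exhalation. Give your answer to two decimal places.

τ = R × C = 21.0 × 68 mL/cmH2O = 21.0 × 0.068 L/cmH2O = 1.428 s.
Exhaled fraction f = 1 − e^(−t/τ) → t = −τ·ln(1 − f) = −1.428·ln(0.01) = 6.576 s.

6.58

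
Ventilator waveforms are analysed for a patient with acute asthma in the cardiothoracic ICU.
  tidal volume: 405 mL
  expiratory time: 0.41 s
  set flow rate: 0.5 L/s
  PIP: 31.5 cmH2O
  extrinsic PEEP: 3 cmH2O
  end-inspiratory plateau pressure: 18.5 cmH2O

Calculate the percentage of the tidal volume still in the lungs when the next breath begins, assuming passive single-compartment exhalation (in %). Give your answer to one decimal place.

54.7

R = (PIP − Pplat)/V̇ = (31.5 − 18.5) / 0.5 = 13.0/0.5 = 26.0 cmH2O·s/L.
C = Vt/(Pplat − PEEP) = 405.0 / (18.5 − 3) = 405.0/15.5 = 26.129 mL/cmH2O.
τ = R × C = 26.0 × 0.02613 L/cmH2O = 0.6794 s.
Fraction remaining at end-expiration = e^(−Te/τ) = e^(−0.41/0.6794) = 0.5469 → 54.69%.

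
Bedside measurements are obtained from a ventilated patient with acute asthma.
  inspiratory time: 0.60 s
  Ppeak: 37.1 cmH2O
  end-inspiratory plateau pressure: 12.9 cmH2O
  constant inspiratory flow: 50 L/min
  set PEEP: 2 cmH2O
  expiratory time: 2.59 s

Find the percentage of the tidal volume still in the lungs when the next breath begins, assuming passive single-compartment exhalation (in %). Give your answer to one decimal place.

14.3

Flow: 50 L/min ÷ 60 = 0.8333 L/s.
Vt = flow × Ti = 0.8333 L/s × 0.60 s × 1000 mL/L = 499.98 mL.
R = (PIP − Pplat)/V̇ = (37.1 − 12.9) / 0.8333 = 24.2/0.8333 = 29.041 cmH2O·s/L.
C = Vt/(Pplat − PEEP) = 499.98 / (12.9 − 2) = 499.98/10.9 = 45.87 mL/cmH2O.
τ = R × C = 29.041 × 0.04587 L/cmH2O = 1.332 s.
Fraction remaining at end-expiration = e^(−Te/τ) = e^(−2.59/1.332) = 0.1431 → 14.31%.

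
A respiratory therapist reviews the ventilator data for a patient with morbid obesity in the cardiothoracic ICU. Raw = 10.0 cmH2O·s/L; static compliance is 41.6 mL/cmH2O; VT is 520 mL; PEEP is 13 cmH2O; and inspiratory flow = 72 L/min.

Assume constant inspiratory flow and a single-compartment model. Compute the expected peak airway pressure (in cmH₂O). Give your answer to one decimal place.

Flow: 72 L/min ÷ 60 = 1.2 L/s.
Equation of motion (constant flow): PIP = Vt/C + R·V̇ + PEEP.
PIP = 520/41.6 + 10.0×1.2 + 13 = 12.5 + 12.0 + 13 = 37.5 cmH2O.

37.5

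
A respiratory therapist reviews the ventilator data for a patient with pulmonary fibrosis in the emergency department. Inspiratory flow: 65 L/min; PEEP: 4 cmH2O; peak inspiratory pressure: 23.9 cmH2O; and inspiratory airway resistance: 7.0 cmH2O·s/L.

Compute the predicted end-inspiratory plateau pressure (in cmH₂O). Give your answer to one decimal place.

Flow: 65 L/min ÷ 60 = 1.0833 L/s.
Pplat = PIP − Raw × flow = 23.9 − 7.0 × 1.0833 = 23.9 − 7.583 = 16.317 cmH2O.

16.3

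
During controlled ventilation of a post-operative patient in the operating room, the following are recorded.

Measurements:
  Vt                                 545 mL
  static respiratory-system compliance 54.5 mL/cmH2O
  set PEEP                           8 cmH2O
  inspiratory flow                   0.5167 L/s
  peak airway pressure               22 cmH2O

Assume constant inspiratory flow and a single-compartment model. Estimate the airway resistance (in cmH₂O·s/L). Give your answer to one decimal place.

Equation of motion (constant flow): PIP = Vt/C + R·V̇ + PEEP.
R·V̇ = PIP − Vt/C − PEEP = 22 − 545/54.5 − 8 = 22 − 10.0 − 8 = 4.0 cmH2O.
R = 4.0 / 0.5167 = 7.741 cmH2O·s/L.

7.7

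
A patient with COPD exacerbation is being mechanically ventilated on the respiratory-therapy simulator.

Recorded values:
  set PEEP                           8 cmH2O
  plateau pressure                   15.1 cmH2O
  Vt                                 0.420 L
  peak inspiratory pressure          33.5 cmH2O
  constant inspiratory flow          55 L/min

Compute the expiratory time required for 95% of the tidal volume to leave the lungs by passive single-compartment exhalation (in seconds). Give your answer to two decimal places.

Flow: 55 L/min ÷ 60 = 0.9167 L/s.
R = (PIP − Pplat)/V̇ = (33.5 − 15.1) / 0.9167 = 18.4/0.9167 = 20.072 cmH2O·s/L.
C = Vt/(Pplat − PEEP) = 420.0 / (15.1 − 8) = 420.0/7.1 = 59.155 mL/cmH2O.
τ = R × C = 20.072 × 0.05916 L/cmH2O = 1.187 s.
t = −τ·ln(1 − 0.95) = −1.187·ln(0.05) = 3.556 s.

3.56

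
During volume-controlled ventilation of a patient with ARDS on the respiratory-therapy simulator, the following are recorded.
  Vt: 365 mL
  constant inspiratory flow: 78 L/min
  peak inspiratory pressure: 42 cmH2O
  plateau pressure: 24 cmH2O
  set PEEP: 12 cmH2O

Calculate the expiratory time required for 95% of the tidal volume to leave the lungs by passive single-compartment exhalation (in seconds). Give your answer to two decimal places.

Flow: 78 L/min ÷ 60 = 1.3 L/s.
R = (PIP − Pplat)/V̇ = (42 − 24) / 1.3 = 18.0/1.3 = 13.846 cmH2O·s/L.
C = Vt/(Pplat − PEEP) = 365.0 / (24 − 12) = 365.0/12.0 = 30.417 mL/cmH2O.
τ = R × C = 13.846 × 0.03042 L/cmH2O = 0.4212 s.
t = −τ·ln(1 − 0.95) = −0.4212·ln(0.05) = 1.262 s.

1.26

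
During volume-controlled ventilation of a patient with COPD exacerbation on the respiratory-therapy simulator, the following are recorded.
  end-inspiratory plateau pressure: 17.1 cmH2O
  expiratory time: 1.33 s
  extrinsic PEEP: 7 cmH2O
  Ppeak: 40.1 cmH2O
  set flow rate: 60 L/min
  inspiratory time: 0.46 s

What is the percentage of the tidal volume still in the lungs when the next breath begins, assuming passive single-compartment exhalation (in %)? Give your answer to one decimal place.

Flow: 60 L/min ÷ 60 = 1 L/s.
Vt = flow × Ti = 1 L/s × 0.46 s × 1000 mL/L = 460.0 mL.
R = (PIP − Pplat)/V̇ = (40.1 − 17.1) / 1 = 23.0/1 = 23.0 cmH2O·s/L.
C = Vt/(Pplat − PEEP) = 460.0 / (17.1 − 7) = 460.0/10.1 = 45.545 mL/cmH2O.
τ = R × C = 23.0 × 0.04555 L/cmH2O = 1.048 s.
Fraction remaining at end-expiration = e^(−Te/τ) = e^(−1.33/1.048) = 0.2811 → 28.11%.

28.1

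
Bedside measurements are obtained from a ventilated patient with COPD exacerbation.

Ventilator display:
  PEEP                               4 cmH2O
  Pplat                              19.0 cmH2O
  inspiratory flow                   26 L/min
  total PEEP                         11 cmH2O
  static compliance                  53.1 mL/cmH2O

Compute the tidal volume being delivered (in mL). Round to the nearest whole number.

425

End-expiratory occlusion gives total PEEP = 11 cmH2O (intrinsic PEEP = 11 − 4 = 7). Use total PEEP for the elastic gradient.
Vt = Cstat × (Pplat − PEEPtotal) = 53.1 × (19.0 − 11) = 53.1 × 8.0 = 424.8 mL.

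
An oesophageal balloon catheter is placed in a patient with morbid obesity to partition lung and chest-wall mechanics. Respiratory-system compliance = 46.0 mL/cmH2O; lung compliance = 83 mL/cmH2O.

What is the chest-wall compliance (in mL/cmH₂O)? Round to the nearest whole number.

1/Ccw = 1/Crs − 1/CL.
1/Ccw = 1/46.0 − 1/83 = 0.009691.
Ccw = 103.19 mL/cmH2O.

103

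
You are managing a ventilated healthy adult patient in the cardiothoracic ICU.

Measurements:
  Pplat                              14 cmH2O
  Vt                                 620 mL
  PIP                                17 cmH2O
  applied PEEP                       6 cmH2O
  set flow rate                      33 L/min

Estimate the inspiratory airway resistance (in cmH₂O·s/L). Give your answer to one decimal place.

5.5

Flow: 33 L/min ÷ 60 = 0.55 L/s.
Raw = (PIP − Pplat) / flow = (17 − 14) / 0.55 = 3.0 / 0.55 = 5.455 cmH2O·s/L.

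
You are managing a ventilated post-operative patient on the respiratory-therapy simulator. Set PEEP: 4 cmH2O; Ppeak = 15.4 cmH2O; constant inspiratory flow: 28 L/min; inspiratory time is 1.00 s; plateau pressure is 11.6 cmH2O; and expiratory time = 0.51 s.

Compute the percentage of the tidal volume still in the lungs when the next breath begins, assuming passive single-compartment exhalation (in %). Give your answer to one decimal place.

Flow: 28 L/min ÷ 60 = 0.4667 L/s.
Vt = flow × Ti = 0.4667 L/s × 1.00 s × 1000 mL/L = 466.7 mL.
R = (PIP − Pplat)/V̇ = (15.4 − 11.6) / 0.4667 = 3.8/0.4667 = 8.142 cmH2O·s/L.
C = Vt/(Pplat − PEEP) = 466.7 / (11.6 − 4) = 466.7/7.6 = 61.408 mL/cmH2O.
τ = R × C = 8.142 × 0.06141 L/cmH2O = 0.5 s.
Fraction remaining at end-expiration = e^(−Te/τ) = e^(−0.51/0.5) = 0.3606 → 36.06%.

36.1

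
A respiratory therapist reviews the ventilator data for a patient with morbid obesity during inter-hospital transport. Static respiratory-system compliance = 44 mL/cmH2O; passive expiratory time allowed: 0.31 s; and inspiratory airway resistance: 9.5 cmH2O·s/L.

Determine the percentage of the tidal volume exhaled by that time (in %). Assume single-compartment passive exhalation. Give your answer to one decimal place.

52.4

τ = R × C = 9.5 × 44 mL/cmH2O = 9.5 × 0.044 L/cmH2O = 0.418 s.
Passive exhalation: V(t)/V₀ = e^(−t/τ) = e^(−0.31/0.418) = 0.4763.
Fraction exhaled = 1 − 0.4763 = 0.5237 → 52.37%.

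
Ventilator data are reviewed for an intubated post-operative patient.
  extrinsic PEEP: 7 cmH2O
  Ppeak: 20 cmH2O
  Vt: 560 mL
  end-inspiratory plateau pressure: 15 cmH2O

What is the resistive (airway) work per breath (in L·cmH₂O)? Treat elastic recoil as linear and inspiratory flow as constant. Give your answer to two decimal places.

With constant inspiratory flow the resistive pressure is constant at PIP − Pplat = 20 − 15 = 5.0 cmH2O, so resistive work = 5.0 × 0.560 = 2.8 L·cmH2O.

2.80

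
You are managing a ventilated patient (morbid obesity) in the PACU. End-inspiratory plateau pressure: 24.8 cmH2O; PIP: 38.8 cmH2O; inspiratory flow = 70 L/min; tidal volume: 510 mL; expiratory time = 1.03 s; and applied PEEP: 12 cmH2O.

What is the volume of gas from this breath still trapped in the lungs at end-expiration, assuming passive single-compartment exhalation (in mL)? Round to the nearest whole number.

Flow: 70 L/min ÷ 60 = 1.1667 L/s.
R = (PIP − Pplat)/V̇ = (38.8 − 24.8) / 1.1667 = 14.0/1.1667 = 12.0 cmH2O·s/L.
C = Vt/(Pplat − PEEP) = 510.0 / (24.8 − 12) = 510.0/12.8 = 39.844 mL/cmH2O.
τ = R × C = 12.0 × 0.03984 L/cmH2O = 0.4781 s.
Fraction remaining = e^(−Te/τ) = e^(−1.03/0.4781) = 0.116.
Trapped volume = 510.0 × 0.116 = 59.16 mL.

59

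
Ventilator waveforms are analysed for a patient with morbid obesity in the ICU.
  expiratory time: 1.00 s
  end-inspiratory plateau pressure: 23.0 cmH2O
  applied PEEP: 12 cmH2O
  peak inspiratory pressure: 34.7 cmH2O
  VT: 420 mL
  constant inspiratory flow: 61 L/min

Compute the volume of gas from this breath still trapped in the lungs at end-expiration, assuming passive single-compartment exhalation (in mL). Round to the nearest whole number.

43

Flow: 61 L/min ÷ 60 = 1.0167 L/s.
R = (PIP − Pplat)/V̇ = (34.7 − 23.0) / 1.0167 = 11.7/1.0167 = 11.508 cmH2O·s/L.
C = Vt/(Pplat − PEEP) = 420.0 / (23.0 − 12) = 420.0/11.0 = 38.182 mL/cmH2O.
τ = R × C = 11.508 × 0.03818 L/cmH2O = 0.4394 s.
Fraction remaining = e^(−Te/τ) = e^(−1.00/0.4394) = 0.1027.
Trapped volume = 420.0 × 0.1027 = 43.134 mL.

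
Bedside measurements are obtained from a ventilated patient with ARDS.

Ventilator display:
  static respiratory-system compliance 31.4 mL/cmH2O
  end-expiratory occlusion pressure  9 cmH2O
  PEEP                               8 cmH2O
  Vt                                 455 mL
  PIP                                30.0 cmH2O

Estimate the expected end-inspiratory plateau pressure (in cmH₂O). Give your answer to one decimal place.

End-expiratory occlusion gives total PEEP = 9 cmH2O (intrinsic PEEP = 9 − 8 = 1). Use total PEEP for the elastic gradient.
Pplat = PEEPtotal + Vt / Cstat = 9 + 455 / 31.4 = 9 + 14.49 = 23.49 cmH2O.

23.5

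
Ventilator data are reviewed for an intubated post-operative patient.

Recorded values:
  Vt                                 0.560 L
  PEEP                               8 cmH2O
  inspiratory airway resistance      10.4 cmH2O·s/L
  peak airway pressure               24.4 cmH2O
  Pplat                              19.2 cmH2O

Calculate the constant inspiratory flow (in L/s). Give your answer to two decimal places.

0.50

flow = (PIP − Pplat) / Raw = 5.2 / 10.4 = 0.5 L/s.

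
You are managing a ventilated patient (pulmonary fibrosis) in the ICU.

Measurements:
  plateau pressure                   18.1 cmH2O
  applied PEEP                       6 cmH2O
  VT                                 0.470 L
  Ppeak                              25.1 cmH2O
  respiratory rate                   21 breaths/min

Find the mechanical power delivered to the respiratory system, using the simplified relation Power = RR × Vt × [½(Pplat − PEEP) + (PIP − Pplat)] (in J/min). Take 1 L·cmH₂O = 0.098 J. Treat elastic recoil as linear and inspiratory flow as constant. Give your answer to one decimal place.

Per-breath work = Vt × [½(Pplat−PEEP) + (PIP−Pplat)] = 0.470 × [0.5×12.1 + 7.0] = 0.470 × 13.05 = 6.134 L·cmH2O.
Power = 21 × 6.134 = 128.81 L·cmH2O/min.
× 0.098 J/(L·cmH2O) → 12.623 J/min.

12.6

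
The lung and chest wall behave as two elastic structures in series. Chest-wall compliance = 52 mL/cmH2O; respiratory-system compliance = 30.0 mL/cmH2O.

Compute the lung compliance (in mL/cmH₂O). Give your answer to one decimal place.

1/CL = 1/Crs − 1/Ccw.
1/CL = 1/30.0 − 1/52 = 0.0141.
CL = 70.922 mL/cmH2O.

70.9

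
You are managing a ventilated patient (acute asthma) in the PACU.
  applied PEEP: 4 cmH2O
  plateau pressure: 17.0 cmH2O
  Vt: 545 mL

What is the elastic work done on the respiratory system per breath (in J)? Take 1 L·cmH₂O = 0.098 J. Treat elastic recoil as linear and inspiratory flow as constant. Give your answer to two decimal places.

Elastic work ≈ ½ × (Pplat − PEEP) × Vt = 0.5 × (17.0 − 4) × 0.545 L = 0.5 × 13.0 × 0.545 = 3.543 L·cmH2O.
× 0.098 J/(L·cmH2O) → 0.3472 J.

0.35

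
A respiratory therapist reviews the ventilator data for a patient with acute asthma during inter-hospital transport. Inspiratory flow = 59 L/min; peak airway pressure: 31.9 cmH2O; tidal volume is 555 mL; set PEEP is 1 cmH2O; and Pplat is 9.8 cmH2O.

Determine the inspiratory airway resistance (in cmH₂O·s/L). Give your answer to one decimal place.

22.5

Flow: 59 L/min ÷ 60 = 0.9833 L/s.
Raw = (PIP − Pplat) / flow = (31.9 − 9.8) / 0.9833 = 22.1 / 0.9833 = 22.475 cmH2O·s/L.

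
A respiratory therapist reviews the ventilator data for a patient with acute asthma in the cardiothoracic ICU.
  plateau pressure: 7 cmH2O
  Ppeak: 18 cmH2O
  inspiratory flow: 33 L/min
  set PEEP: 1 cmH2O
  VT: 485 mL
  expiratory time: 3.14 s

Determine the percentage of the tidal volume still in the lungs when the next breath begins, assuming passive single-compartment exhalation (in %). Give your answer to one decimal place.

14.3

Flow: 33 L/min ÷ 60 = 0.55 L/s.
R = (PIP − Pplat)/V̇ = (18 − 7) / 0.55 = 11.0/0.55 = 20.0 cmH2O·s/L.
C = Vt/(Pplat − PEEP) = 485.0 / (7 − 1) = 485.0/6.0 = 80.833 mL/cmH2O.
τ = R × C = 20.0 × 0.08083 L/cmH2O = 1.617 s.
Fraction remaining at end-expiration = e^(−Te/τ) = e^(−3.14/1.617) = 0.1434 → 14.34%.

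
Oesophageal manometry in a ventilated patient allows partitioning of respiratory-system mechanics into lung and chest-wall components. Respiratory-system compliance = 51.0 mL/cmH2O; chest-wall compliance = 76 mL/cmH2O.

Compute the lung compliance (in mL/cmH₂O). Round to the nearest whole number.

155

1/CL = 1/Crs − 1/Ccw.
1/CL = 1/51.0 − 1/76 = 0.00645.
CL = 155.04 mL/cmH2O.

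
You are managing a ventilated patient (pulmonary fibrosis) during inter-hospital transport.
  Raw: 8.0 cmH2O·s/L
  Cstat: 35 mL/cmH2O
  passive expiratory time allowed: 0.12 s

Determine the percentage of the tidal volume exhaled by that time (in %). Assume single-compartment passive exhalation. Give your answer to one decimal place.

τ = R × C = 8.0 × 35 mL/cmH2O = 8.0 × 0.035 L/cmH2O = 0.28 s.
Passive exhalation: V(t)/V₀ = e^(−t/τ) = e^(−0.12/0.28) = 0.6514.
Fraction exhaled = 1 − 0.6514 = 0.3486 → 34.86%.

34.9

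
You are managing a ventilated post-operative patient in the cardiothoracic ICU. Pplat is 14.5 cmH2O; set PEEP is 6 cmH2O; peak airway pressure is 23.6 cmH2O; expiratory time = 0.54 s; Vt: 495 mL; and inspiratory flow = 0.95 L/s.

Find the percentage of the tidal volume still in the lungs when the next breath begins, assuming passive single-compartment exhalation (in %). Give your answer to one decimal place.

38.0

R = (PIP − Pplat)/V̇ = (23.6 − 14.5) / 0.95 = 9.1/0.95 = 9.579 cmH2O·s/L.
C = Vt/(Pplat − PEEP) = 495.0 / (14.5 − 6) = 495.0/8.5 = 58.235 mL/cmH2O.
τ = R × C = 9.579 × 0.05824 L/cmH2O = 0.5579 s.
Fraction remaining at end-expiration = e^(−Te/τ) = e^(−0.54/0.5579) = 0.3799 → 37.99%.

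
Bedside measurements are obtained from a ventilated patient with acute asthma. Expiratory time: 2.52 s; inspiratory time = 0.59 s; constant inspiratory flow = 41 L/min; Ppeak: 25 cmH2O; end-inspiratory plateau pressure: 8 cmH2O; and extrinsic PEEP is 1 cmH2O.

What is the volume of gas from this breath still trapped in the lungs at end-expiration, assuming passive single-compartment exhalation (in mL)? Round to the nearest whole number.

69

Flow: 41 L/min ÷ 60 = 0.6833 L/s.
Vt = flow × Ti = 0.6833 L/s × 0.59 s × 1000 mL/L = 403.15 mL.
R = (PIP − Pplat)/V̇ = (25 − 8) / 0.6833 = 17.0/0.6833 = 24.879 cmH2O·s/L.
C = Vt/(Pplat − PEEP) = 403.15 / (8 − 1) = 403.15/7.0 = 57.593 mL/cmH2O.
τ = R × C = 24.879 × 0.05759 L/cmH2O = 1.433 s.
Fraction remaining = e^(−Te/τ) = e^(−2.52/1.433) = 0.1723.
Trapped volume = 403.15 × 0.1723 = 69.463 mL.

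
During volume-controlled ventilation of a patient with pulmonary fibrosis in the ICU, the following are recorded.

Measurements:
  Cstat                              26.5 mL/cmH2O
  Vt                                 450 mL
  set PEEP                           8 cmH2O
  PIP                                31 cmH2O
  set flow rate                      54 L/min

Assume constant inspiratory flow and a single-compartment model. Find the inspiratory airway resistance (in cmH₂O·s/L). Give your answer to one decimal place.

Flow: 54 L/min ÷ 60 = 0.9 L/s.
Equation of motion (constant flow): PIP = Vt/C + R·V̇ + PEEP.
R·V̇ = PIP − Vt/C − PEEP = 31 − 450/26.5 − 8 = 31 − 16.981 − 8 = 6.019 cmH2O.
R = 6.019 / 0.9 = 6.688 cmH2O·s/L.

6.7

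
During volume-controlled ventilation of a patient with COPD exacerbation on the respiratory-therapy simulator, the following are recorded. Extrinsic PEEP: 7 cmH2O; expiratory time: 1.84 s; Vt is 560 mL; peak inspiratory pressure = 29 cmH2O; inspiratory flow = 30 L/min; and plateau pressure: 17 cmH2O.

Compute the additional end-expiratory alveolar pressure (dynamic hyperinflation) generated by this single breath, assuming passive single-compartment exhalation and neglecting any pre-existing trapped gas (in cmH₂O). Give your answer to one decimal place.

Flow: 30 L/min ÷ 60 = 0.5 L/s.
R = (PIP − Pplat)/V̇ = (29 − 17) / 0.5 = 12.0/0.5 = 24.0 cmH2O·s/L.
C = Vt/(Pplat − PEEP) = 560.0 / (17 − 7) = 560.0/10.0 = 56.0 mL/cmH2O.
τ = R × C = 24.0 × 0.056 L/cmH2O = 1.344 s.
Fraction remaining = e^(−Te/τ) = e^(−1.84/1.344) = 0.2543; trapped volume = 560.0 × 0.2543 = 142.41 mL.
Additional alveolar pressure from trapping ≈ V_trapped / C = 142.41 / 56.0 = 2.543 cmH2O.

2.5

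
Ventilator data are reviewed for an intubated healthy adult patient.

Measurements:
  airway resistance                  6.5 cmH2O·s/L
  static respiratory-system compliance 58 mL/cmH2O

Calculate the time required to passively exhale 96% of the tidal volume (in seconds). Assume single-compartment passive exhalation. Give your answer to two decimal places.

1.21

τ = R × C = 6.5 × 58 mL/cmH2O = 6.5 × 0.058 L/cmH2O = 0.377 s.
Exhaled fraction f = 1 − e^(−t/τ) → t = −τ·ln(1 − f) = −0.377·ln(0.04) = 1.214 s.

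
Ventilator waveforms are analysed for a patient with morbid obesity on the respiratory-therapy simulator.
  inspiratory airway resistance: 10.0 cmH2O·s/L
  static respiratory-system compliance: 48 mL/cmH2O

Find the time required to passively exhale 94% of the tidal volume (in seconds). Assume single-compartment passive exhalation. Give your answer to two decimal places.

τ = R × C = 10.0 × 48 mL/cmH2O = 10.0 × 0.048 L/cmH2O = 0.48 s.
Exhaled fraction f = 1 − e^(−t/τ) → t = −τ·ln(1 − f) = −0.48·ln(0.06) = 1.35 s.

1.35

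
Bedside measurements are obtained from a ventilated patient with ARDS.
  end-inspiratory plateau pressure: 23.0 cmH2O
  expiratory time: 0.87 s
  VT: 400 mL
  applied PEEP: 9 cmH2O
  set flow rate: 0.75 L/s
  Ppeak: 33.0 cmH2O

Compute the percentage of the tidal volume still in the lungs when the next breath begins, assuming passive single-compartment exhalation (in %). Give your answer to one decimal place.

10.2

R = (PIP − Pplat)/V̇ = (33.0 − 23.0) / 0.75 = 10.0/0.75 = 13.333 cmH2O·s/L.
C = Vt/(Pplat − PEEP) = 400.0 / (23.0 − 9) = 400.0/14.0 = 28.571 mL/cmH2O.
τ = R × C = 13.333 × 0.02857 L/cmH2O = 0.3809 s.
Fraction remaining at end-expiration = e^(−Te/τ) = e^(−0.87/0.3809) = 0.1019 → 10.19%.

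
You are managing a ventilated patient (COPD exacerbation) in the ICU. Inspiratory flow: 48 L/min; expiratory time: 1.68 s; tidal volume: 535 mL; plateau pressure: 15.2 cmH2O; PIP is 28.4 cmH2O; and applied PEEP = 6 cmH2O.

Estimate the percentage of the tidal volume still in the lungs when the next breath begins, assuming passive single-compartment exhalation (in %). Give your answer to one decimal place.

17.4

Flow: 48 L/min ÷ 60 = 0.8 L/s.
R = (PIP − Pplat)/V̇ = (28.4 − 15.2) / 0.8 = 13.2/0.8 = 16.5 cmH2O·s/L.
C = Vt/(Pplat − PEEP) = 535.0 / (15.2 − 6) = 535.0/9.2 = 58.152 mL/cmH2O.
τ = R × C = 16.5 × 0.05815 L/cmH2O = 0.9595 s.
Fraction remaining at end-expiration = e^(−Te/τ) = e^(−1.68/0.9595) = 0.1736 → 17.36%.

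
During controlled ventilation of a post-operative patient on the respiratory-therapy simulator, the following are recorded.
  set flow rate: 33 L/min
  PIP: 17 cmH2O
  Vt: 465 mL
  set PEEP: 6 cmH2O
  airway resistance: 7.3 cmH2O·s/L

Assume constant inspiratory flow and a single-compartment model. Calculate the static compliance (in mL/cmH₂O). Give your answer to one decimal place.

66.6

Flow: 33 L/min ÷ 60 = 0.55 L/s.
Equation of motion (constant flow): PIP = Vt/C + R·V̇ + PEEP.
Vt/C = PIP − R·V̇ − PEEP = 17 − 7.3×0.55 − 6 = 17 − 4.015 − 6 = 6.985 cmH2O.
C = Vt / 6.985 = 465 / 6.985 = 66.571 mL/cmH2O.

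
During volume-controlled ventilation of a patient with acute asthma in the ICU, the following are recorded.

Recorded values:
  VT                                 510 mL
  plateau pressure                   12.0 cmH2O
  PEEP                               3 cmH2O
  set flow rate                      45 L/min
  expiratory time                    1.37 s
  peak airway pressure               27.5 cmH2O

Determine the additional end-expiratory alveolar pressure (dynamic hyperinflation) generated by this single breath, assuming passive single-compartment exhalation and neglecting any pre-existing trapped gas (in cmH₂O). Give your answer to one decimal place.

Flow: 45 L/min ÷ 60 = 0.75 L/s.
R = (PIP − Pplat)/V̇ = (27.5 − 12.0) / 0.75 = 15.5/0.75 = 20.667 cmH2O·s/L.
C = Vt/(Pplat − PEEP) = 510.0 / (12.0 − 3) = 510.0/9.0 = 56.667 mL/cmH2O.
τ = R × C = 20.667 × 0.05667 L/cmH2O = 1.171 s.
Fraction remaining = e^(−Te/τ) = e^(−1.37/1.171) = 0.3104; trapped volume = 510.0 × 0.3104 = 158.3 mL.
Additional alveolar pressure from trapping ≈ V_trapped / C = 158.3 / 56.667 = 2.794 cmH2O.

2.8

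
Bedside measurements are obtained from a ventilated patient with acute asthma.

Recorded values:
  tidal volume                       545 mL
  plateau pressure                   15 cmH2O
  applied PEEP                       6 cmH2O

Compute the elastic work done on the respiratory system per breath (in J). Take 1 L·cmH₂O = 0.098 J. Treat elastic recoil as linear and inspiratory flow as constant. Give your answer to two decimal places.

Elastic work ≈ ½ × (Pplat − PEEP) × Vt = 0.5 × (15 − 6) × 0.545 L = 0.5 × 9.0 × 0.545 = 2.453 L·cmH2O.
× 0.098 J/(L·cmH2O) → 0.2404 J.

0.24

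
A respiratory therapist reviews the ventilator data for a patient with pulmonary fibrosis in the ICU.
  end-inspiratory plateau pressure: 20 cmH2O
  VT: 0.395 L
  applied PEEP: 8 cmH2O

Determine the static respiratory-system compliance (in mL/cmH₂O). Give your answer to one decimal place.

32.9

Cstat = Vt / (Pplat − PEEP) = 395 / (20 − 8) = 395 / 12.0 = 32.917 mL/cmH2O.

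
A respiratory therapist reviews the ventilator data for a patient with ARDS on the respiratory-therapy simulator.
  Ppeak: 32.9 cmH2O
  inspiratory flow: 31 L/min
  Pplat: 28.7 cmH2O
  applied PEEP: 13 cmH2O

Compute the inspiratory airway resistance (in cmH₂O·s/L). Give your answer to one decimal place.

8.1

Flow: 31 L/min ÷ 60 = 0.5167 L/s.
Raw = (PIP − Pplat) / flow = (32.9 − 28.7) / 0.5167 = 4.2 / 0.5167 = 8.129 cmH2O·s/L.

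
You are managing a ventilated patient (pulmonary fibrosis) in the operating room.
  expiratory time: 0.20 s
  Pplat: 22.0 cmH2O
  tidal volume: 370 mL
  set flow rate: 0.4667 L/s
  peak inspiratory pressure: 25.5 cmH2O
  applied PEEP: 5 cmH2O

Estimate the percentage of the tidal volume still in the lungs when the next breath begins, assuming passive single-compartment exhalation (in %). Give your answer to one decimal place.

R = (PIP − Pplat)/V̇ = (25.5 − 22.0) / 0.4667 = 3.5/0.4667 = 7.499 cmH2O·s/L.
C = Vt/(Pplat − PEEP) = 370.0 / (22.0 − 5) = 370.0/17.0 = 21.765 mL/cmH2O.
τ = R × C = 7.499 × 0.02177 L/cmH2O = 0.1633 s.
Fraction remaining at end-expiration = e^(−Te/τ) = e^(−0.20/0.1633) = 0.2938 → 29.38%.

29.4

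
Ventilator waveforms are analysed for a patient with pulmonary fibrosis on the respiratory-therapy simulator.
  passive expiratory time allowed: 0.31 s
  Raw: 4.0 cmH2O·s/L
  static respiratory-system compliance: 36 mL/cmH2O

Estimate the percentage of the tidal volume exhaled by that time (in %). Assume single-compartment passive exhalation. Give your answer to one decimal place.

τ = R × C = 4.0 × 36 mL/cmH2O = 4.0 × 0.036 L/cmH2O = 0.144 s.
Passive exhalation: V(t)/V₀ = e^(−t/τ) = e^(−0.31/0.144) = 0.1162.
Fraction exhaled = 1 − 0.1162 = 0.8838 → 88.38%.

88.4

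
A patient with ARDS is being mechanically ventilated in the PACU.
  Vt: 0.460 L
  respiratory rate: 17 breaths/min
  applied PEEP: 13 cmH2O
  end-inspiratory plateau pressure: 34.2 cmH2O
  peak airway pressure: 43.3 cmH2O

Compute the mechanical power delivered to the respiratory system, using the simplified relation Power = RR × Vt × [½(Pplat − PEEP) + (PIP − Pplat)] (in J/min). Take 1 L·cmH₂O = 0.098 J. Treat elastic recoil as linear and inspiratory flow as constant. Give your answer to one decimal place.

15.1

Per-breath work = Vt × [½(Pplat−PEEP) + (PIP−Pplat)] = 0.460 × [0.5×21.2 + 9.1] = 0.460 × 19.7 = 9.062 L·cmH2O.
Power = 17 × 9.062 = 154.05 L·cmH2O/min.
× 0.098 J/(L·cmH2O) → 15.097 J/min.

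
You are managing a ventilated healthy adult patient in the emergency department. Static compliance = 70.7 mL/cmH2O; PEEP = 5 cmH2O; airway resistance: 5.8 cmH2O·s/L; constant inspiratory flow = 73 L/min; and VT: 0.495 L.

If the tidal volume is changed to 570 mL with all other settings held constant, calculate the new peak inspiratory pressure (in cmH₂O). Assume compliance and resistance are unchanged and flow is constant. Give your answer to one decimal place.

Flow: 73 L/min ÷ 60 = 1.2167 L/s.
PIP = Vt/C + R·V̇ + PEEP (constant-flow equation of motion).
Only the elastic term changes: ΔPIP = ΔVt / C = (570 − 495) / 70.7 = 1.061 cmH2O.
Original PIP = 495/70.7 + 5.8×1.2167 + 5 = 19.058 cmH2O; new PIP = 19.058 + (1.061) = 20.119 cmH2O.

20.1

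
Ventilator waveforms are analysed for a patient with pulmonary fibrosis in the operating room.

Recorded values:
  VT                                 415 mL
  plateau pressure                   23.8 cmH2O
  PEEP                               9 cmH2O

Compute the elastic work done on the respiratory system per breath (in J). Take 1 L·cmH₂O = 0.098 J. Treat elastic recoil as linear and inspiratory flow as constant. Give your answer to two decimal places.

0.30

Elastic work ≈ ½ × (Pplat − PEEP) × Vt = 0.5 × (23.8 − 9) × 0.415 L = 0.5 × 14.8 × 0.415 = 3.071 L·cmH2O.
× 0.098 J/(L·cmH2O) → 0.301 J.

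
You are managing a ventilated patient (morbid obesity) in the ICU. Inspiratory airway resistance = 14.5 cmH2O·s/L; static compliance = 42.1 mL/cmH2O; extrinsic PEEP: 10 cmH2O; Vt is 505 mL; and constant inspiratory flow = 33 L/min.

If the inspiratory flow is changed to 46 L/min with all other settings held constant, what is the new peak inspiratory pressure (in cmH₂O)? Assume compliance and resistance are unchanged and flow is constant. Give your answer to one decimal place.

Flow: 33 L/min ÷ 60 = 0.55 L/s.
New flow: 46 L/min ÷ 60 = 0.7667 L/s.
PIP = Vt/C + R·V̇ + PEEP (constant-flow equation of motion).
Only the resistive term changes: ΔPIP = R × ΔV̇ = 14.5 × (0.7667 − 0.55) = 14.5 × 0.2167 = 3.142 cmH2O.
Original PIP = 505/42.1 + 14.5×0.55 + 10 = 29.97 cmH2O; new PIP = 29.97 + (3.142) = 33.112 cmH2O.

33.1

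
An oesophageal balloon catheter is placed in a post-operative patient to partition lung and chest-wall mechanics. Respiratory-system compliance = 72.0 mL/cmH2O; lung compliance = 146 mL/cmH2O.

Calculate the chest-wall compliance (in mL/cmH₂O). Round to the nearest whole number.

1/Ccw = 1/Crs − 1/CL.
1/Ccw = 1/72.0 − 1/146 = 0.00704.
Ccw = 142.05 mL/cmH2O.

142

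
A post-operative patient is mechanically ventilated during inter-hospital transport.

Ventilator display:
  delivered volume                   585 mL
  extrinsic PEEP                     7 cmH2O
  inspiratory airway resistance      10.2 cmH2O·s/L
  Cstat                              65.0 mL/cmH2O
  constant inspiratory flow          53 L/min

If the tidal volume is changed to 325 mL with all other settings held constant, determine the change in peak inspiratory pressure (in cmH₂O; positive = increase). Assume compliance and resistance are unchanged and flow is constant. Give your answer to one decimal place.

PIP = Vt/C + R·V̇ + PEEP (constant-flow equation of motion).
Only the elastic term changes: ΔPIP = ΔVt / C = (325 − 585) / 65.0 = -4.0 cmH2O.

-4.0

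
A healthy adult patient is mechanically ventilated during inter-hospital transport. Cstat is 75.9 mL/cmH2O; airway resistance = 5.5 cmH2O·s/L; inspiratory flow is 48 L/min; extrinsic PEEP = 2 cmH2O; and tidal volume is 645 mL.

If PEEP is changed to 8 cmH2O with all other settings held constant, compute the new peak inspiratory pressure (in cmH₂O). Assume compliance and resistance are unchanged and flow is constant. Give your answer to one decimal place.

Flow: 48 L/min ÷ 60 = 0.8 L/s.
PIP = Vt/C + R·V̇ + PEEP (constant-flow equation of motion).
Only the baseline term changes: ΔPIP = ΔPEEP = 8 − 2 = 6.0 cmH2O.
Original PIP = 645/75.9 + 5.5×0.8 + 2 = 14.898 cmH2O; new PIP = 14.898 + (6.0) = 20.898 cmH2O.

20.9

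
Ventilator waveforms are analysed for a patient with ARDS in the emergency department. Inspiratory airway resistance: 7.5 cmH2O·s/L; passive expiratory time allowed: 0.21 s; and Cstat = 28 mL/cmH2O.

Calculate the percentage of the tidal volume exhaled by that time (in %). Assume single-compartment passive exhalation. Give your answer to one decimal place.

63.2

τ = R × C = 7.5 × 28 mL/cmH2O = 7.5 × 0.028 L/cmH2O = 0.21 s.
Passive exhalation: V(t)/V₀ = e^(−t/τ) = e^(−0.21/0.21) = 0.3679.
Fraction exhaled = 1 − 0.3679 = 0.6321 → 63.21%.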